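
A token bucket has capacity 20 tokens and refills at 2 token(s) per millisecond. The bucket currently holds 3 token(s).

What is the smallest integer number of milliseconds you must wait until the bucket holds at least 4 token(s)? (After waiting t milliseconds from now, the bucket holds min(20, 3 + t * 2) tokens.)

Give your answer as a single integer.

Need 3 + t * 2 >= 4, so t >= 1/2.
Smallest integer t = ceil(1/2) = 1.

Answer: 1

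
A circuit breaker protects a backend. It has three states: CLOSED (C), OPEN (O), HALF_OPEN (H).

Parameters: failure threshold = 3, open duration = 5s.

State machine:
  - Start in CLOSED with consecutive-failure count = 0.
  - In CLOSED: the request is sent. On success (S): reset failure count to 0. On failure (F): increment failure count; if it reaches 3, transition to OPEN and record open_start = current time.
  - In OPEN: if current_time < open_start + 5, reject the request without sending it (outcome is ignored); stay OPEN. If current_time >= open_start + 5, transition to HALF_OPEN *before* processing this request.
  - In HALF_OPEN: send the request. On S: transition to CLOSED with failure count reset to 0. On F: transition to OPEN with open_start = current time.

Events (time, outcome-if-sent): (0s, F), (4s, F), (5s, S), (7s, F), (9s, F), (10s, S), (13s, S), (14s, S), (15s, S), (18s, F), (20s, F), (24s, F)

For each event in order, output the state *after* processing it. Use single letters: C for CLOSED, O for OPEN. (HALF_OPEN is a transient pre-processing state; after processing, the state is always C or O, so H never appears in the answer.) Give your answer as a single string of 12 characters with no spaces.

State after each event:
  event#1 t=0s outcome=F: state=CLOSED
  event#2 t=4s outcome=F: state=CLOSED
  event#3 t=5s outcome=S: state=CLOSED
  event#4 t=7s outcome=F: state=CLOSED
  event#5 t=9s outcome=F: state=CLOSED
  event#6 t=10s outcome=S: state=CLOSED
  event#7 t=13s outcome=S: state=CLOSED
  event#8 t=14s outcome=S: state=CLOSED
  event#9 t=15s outcome=S: state=CLOSED
  event#10 t=18s outcome=F: state=CLOSED
  event#11 t=20s outcome=F: state=CLOSED
  event#12 t=24s outcome=F: state=OPEN

Answer: CCCCCCCCCCCO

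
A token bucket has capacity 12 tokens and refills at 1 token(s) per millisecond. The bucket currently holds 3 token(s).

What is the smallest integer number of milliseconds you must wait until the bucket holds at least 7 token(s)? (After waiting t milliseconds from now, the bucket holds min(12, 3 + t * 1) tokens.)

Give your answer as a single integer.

Answer: 4

Derivation:
Need 3 + t * 1 >= 7, so t >= 4/1.
Smallest integer t = ceil(4/1) = 4.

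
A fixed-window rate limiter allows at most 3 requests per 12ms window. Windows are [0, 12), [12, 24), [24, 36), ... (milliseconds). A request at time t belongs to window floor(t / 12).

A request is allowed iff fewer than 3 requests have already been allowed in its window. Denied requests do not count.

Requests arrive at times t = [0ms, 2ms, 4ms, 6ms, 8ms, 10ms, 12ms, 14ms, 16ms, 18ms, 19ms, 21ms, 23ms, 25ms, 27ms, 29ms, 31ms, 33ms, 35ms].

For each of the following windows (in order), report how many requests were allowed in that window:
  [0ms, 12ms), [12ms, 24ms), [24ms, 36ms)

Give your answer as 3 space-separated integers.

Answer: 3 3 3

Derivation:
Processing requests:
  req#1 t=0ms (window 0): ALLOW
  req#2 t=2ms (window 0): ALLOW
  req#3 t=4ms (window 0): ALLOW
  req#4 t=6ms (window 0): DENY
  req#5 t=8ms (window 0): DENY
  req#6 t=10ms (window 0): DENY
  req#7 t=12ms (window 1): ALLOW
  req#8 t=14ms (window 1): ALLOW
  req#9 t=16ms (window 1): ALLOW
  req#10 t=18ms (window 1): DENY
  req#11 t=19ms (window 1): DENY
  req#12 t=21ms (window 1): DENY
  req#13 t=23ms (window 1): DENY
  req#14 t=25ms (window 2): ALLOW
  req#15 t=27ms (window 2): ALLOW
  req#16 t=29ms (window 2): ALLOW
  req#17 t=31ms (window 2): DENY
  req#18 t=33ms (window 2): DENY
  req#19 t=35ms (window 2): DENY

Allowed counts by window: 3 3 3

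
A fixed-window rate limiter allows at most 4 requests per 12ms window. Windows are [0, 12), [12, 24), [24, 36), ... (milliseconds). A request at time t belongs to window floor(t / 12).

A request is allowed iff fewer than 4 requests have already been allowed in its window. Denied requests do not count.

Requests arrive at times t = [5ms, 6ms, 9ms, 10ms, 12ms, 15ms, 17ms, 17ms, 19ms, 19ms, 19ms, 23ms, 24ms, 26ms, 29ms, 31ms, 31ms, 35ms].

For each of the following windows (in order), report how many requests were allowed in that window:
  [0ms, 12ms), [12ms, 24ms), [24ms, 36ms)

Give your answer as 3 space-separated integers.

Processing requests:
  req#1 t=5ms (window 0): ALLOW
  req#2 t=6ms (window 0): ALLOW
  req#3 t=9ms (window 0): ALLOW
  req#4 t=10ms (window 0): ALLOW
  req#5 t=12ms (window 1): ALLOW
  req#6 t=15ms (window 1): ALLOW
  req#7 t=17ms (window 1): ALLOW
  req#8 t=17ms (window 1): ALLOW
  req#9 t=19ms (window 1): DENY
  req#10 t=19ms (window 1): DENY
  req#11 t=19ms (window 1): DENY
  req#12 t=23ms (window 1): DENY
  req#13 t=24ms (window 2): ALLOW
  req#14 t=26ms (window 2): ALLOW
  req#15 t=29ms (window 2): ALLOW
  req#16 t=31ms (window 2): ALLOW
  req#17 t=31ms (window 2): DENY
  req#18 t=35ms (window 2): DENY

Allowed counts by window: 4 4 4

Answer: 4 4 4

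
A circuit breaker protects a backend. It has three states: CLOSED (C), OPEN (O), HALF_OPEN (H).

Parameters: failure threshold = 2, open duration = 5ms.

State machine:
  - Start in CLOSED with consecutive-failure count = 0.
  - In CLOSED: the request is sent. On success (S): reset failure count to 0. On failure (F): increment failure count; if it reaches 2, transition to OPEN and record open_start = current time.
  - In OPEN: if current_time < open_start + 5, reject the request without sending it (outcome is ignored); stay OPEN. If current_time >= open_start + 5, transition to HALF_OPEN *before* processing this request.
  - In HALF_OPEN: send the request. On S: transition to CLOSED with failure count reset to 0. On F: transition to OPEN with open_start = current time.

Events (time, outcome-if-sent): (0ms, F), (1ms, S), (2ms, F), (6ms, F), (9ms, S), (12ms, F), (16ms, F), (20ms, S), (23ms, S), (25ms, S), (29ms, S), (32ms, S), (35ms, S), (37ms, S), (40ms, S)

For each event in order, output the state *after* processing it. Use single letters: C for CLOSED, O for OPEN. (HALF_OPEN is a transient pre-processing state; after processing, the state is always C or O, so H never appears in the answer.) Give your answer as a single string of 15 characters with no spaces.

State after each event:
  event#1 t=0ms outcome=F: state=CLOSED
  event#2 t=1ms outcome=S: state=CLOSED
  event#3 t=2ms outcome=F: state=CLOSED
  event#4 t=6ms outcome=F: state=OPEN
  event#5 t=9ms outcome=S: state=OPEN
  event#6 t=12ms outcome=F: state=OPEN
  event#7 t=16ms outcome=F: state=OPEN
  event#8 t=20ms outcome=S: state=CLOSED
  event#9 t=23ms outcome=S: state=CLOSED
  event#10 t=25ms outcome=S: state=CLOSED
  event#11 t=29ms outcome=S: state=CLOSED
  event#12 t=32ms outcome=S: state=CLOSED
  event#13 t=35ms outcome=S: state=CLOSED
  event#14 t=37ms outcome=S: state=CLOSED
  event#15 t=40ms outcome=S: state=CLOSED

Answer: CCCOOOOCCCCCCCC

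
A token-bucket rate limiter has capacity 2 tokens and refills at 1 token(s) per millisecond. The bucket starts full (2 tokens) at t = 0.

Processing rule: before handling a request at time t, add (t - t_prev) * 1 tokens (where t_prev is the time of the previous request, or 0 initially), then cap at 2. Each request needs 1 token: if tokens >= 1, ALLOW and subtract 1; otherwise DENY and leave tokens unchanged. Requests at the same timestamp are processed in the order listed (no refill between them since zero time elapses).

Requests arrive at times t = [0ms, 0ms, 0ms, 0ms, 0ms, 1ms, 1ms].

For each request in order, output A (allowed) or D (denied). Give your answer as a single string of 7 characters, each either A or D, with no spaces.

Simulating step by step:
  req#1 t=0ms: ALLOW
  req#2 t=0ms: ALLOW
  req#3 t=0ms: DENY
  req#4 t=0ms: DENY
  req#5 t=0ms: DENY
  req#6 t=1ms: ALLOW
  req#7 t=1ms: DENY

Answer: AADDDAD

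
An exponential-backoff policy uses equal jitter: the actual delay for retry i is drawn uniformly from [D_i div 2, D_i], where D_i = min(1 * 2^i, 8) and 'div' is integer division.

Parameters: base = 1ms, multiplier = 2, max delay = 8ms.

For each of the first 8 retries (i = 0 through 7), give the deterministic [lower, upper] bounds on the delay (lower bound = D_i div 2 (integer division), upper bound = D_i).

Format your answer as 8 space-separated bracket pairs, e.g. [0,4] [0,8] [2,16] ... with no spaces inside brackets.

Computing bounds per retry:
  i=0: D_i=min(1*2^0,8)=1, bounds=[0,1]
  i=1: D_i=min(1*2^1,8)=2, bounds=[1,2]
  i=2: D_i=min(1*2^2,8)=4, bounds=[2,4]
  i=3: D_i=min(1*2^3,8)=8, bounds=[4,8]
  i=4: D_i=min(1*2^4,8)=8, bounds=[4,8]
  i=5: D_i=min(1*2^5,8)=8, bounds=[4,8]
  i=6: D_i=min(1*2^6,8)=8, bounds=[4,8]
  i=7: D_i=min(1*2^7,8)=8, bounds=[4,8]

Answer: [0,1] [1,2] [2,4] [4,8] [4,8] [4,8] [4,8] [4,8]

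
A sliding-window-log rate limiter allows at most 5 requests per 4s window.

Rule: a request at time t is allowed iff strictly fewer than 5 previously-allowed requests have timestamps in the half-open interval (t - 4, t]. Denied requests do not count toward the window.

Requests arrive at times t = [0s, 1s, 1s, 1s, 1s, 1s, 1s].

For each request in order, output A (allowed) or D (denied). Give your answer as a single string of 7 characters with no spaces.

Answer: AAAAADD

Derivation:
Tracking allowed requests in the window:
  req#1 t=0s: ALLOW
  req#2 t=1s: ALLOW
  req#3 t=1s: ALLOW
  req#4 t=1s: ALLOW
  req#5 t=1s: ALLOW
  req#6 t=1s: DENY
  req#7 t=1s: DENY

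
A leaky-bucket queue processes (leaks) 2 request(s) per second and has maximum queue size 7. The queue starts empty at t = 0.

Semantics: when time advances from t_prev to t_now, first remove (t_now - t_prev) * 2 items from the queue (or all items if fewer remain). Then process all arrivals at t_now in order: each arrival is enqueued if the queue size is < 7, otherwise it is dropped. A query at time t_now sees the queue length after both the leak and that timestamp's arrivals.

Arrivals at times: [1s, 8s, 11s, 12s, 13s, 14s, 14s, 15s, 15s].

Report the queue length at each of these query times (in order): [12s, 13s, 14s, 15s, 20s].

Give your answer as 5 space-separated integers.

Answer: 1 1 2 2 0

Derivation:
Queue lengths at query times:
  query t=12s: backlog = 1
  query t=13s: backlog = 1
  query t=14s: backlog = 2
  query t=15s: backlog = 2
  query t=20s: backlog = 0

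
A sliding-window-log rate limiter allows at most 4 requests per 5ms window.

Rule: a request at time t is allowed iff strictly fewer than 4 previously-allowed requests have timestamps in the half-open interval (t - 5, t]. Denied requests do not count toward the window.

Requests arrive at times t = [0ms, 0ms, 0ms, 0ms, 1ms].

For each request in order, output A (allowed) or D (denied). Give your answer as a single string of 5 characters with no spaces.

Tracking allowed requests in the window:
  req#1 t=0ms: ALLOW
  req#2 t=0ms: ALLOW
  req#3 t=0ms: ALLOW
  req#4 t=0ms: ALLOW
  req#5 t=1ms: DENY

Answer: AAAAD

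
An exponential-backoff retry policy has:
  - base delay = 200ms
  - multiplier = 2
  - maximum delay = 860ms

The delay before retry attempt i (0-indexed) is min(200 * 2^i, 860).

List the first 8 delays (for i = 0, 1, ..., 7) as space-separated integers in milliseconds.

Computing each delay:
  i=0: min(200*2^0, 860) = 200
  i=1: min(200*2^1, 860) = 400
  i=2: min(200*2^2, 860) = 800
  i=3: min(200*2^3, 860) = 860
  i=4: min(200*2^4, 860) = 860
  i=5: min(200*2^5, 860) = 860
  i=6: min(200*2^6, 860) = 860
  i=7: min(200*2^7, 860) = 860

Answer: 200 400 800 860 860 860 860 860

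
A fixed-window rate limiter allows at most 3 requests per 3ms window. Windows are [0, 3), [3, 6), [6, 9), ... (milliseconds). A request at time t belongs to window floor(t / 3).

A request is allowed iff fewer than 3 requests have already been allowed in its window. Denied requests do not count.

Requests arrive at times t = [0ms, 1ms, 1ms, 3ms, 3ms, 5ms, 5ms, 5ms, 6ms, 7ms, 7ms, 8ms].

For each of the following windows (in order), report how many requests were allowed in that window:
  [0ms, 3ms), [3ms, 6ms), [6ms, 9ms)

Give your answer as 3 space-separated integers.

Processing requests:
  req#1 t=0ms (window 0): ALLOW
  req#2 t=1ms (window 0): ALLOW
  req#3 t=1ms (window 0): ALLOW
  req#4 t=3ms (window 1): ALLOW
  req#5 t=3ms (window 1): ALLOW
  req#6 t=5ms (window 1): ALLOW
  req#7 t=5ms (window 1): DENY
  req#8 t=5ms (window 1): DENY
  req#9 t=6ms (window 2): ALLOW
  req#10 t=7ms (window 2): ALLOW
  req#11 t=7ms (window 2): ALLOW
  req#12 t=8ms (window 2): DENY

Allowed counts by window: 3 3 3

Answer: 3 3 3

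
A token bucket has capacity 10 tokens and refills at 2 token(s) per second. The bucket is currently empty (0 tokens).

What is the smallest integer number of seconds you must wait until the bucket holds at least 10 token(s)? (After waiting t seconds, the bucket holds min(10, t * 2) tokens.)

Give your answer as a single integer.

Answer: 5

Derivation:
Need t * 2 >= 10, so t >= 10/2.
Smallest integer t = ceil(10/2) = 5.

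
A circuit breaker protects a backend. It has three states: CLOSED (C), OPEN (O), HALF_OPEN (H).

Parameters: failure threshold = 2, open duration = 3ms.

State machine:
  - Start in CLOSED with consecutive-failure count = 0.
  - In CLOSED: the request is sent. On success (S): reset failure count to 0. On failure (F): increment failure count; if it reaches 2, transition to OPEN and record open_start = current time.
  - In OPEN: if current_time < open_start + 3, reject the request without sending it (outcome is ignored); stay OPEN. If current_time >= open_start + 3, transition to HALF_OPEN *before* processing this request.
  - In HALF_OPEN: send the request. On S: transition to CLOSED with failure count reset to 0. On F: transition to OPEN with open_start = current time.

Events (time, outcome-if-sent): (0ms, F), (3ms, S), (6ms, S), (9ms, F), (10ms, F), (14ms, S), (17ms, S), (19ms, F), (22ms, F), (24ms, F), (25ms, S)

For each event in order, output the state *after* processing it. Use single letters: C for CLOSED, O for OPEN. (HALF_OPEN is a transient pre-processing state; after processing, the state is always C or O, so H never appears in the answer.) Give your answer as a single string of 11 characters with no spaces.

Answer: CCCCOCCCOOC

Derivation:
State after each event:
  event#1 t=0ms outcome=F: state=CLOSED
  event#2 t=3ms outcome=S: state=CLOSED
  event#3 t=6ms outcome=S: state=CLOSED
  event#4 t=9ms outcome=F: state=CLOSED
  event#5 t=10ms outcome=F: state=OPEN
  event#6 t=14ms outcome=S: state=CLOSED
  event#7 t=17ms outcome=S: state=CLOSED
  event#8 t=19ms outcome=F: state=CLOSED
  event#9 t=22ms outcome=F: state=OPEN
  event#10 t=24ms outcome=F: state=OPEN
  event#11 t=25ms outcome=S: state=CLOSED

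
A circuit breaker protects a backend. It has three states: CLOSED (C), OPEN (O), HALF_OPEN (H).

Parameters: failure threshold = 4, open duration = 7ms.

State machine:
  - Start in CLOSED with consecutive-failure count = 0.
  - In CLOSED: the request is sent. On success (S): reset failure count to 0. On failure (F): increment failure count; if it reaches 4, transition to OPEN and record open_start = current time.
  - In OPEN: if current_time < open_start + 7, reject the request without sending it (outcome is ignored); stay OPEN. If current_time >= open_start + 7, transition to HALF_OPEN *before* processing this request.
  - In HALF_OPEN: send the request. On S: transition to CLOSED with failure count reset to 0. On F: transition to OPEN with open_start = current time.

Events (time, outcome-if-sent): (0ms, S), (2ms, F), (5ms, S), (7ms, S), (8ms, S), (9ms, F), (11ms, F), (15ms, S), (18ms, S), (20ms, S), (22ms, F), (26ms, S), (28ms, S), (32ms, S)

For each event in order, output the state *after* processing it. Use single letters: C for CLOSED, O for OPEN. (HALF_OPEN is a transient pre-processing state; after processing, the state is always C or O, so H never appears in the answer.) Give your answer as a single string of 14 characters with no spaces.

Answer: CCCCCCCCCCCCCC

Derivation:
State after each event:
  event#1 t=0ms outcome=S: state=CLOSED
  event#2 t=2ms outcome=F: state=CLOSED
  event#3 t=5ms outcome=S: state=CLOSED
  event#4 t=7ms outcome=S: state=CLOSED
  event#5 t=8ms outcome=S: state=CLOSED
  event#6 t=9ms outcome=F: state=CLOSED
  event#7 t=11ms outcome=F: state=CLOSED
  event#8 t=15ms outcome=S: state=CLOSED
  event#9 t=18ms outcome=S: state=CLOSED
  event#10 t=20ms outcome=S: state=CLOSED
  event#11 t=22ms outcome=F: state=CLOSED
  event#12 t=26ms outcome=S: state=CLOSED
  event#13 t=28ms outcome=S: state=CLOSED
  event#14 t=32ms outcome=S: state=CLOSED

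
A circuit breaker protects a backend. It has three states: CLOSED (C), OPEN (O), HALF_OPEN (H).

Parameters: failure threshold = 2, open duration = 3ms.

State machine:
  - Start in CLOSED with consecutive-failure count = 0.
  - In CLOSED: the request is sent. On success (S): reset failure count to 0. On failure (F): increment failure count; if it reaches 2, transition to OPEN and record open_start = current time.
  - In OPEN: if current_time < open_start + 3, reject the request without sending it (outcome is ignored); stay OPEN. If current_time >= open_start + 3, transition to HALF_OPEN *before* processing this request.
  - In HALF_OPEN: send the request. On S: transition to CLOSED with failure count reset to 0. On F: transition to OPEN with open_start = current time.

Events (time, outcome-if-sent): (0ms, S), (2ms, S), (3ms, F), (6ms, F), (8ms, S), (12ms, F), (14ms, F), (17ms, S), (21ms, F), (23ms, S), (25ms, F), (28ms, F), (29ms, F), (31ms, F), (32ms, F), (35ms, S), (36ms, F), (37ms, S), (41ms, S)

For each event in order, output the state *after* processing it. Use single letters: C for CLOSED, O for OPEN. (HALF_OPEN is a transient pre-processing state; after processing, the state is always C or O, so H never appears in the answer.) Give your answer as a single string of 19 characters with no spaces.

State after each event:
  event#1 t=0ms outcome=S: state=CLOSED
  event#2 t=2ms outcome=S: state=CLOSED
  event#3 t=3ms outcome=F: state=CLOSED
  event#4 t=6ms outcome=F: state=OPEN
  event#5 t=8ms outcome=S: state=OPEN
  event#6 t=12ms outcome=F: state=OPEN
  event#7 t=14ms outcome=F: state=OPEN
  event#8 t=17ms outcome=S: state=CLOSED
  event#9 t=21ms outcome=F: state=CLOSED
  event#10 t=23ms outcome=S: state=CLOSED
  event#11 t=25ms outcome=F: state=CLOSED
  event#12 t=28ms outcome=F: state=OPEN
  event#13 t=29ms outcome=F: state=OPEN
  event#14 t=31ms outcome=F: state=OPEN
  event#15 t=32ms outcome=F: state=OPEN
  event#16 t=35ms outcome=S: state=CLOSED
  event#17 t=36ms outcome=F: state=CLOSED
  event#18 t=37ms outcome=S: state=CLOSED
  event#19 t=41ms outcome=S: state=CLOSED

Answer: CCCOOOOCCCCOOOOCCCC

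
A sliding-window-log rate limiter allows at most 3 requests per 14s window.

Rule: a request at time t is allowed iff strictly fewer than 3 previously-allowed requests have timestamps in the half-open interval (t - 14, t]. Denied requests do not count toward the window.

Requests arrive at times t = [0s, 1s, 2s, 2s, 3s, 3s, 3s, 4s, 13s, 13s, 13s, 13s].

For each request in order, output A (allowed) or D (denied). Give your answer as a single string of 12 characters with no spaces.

Answer: AAADDDDDDDDD

Derivation:
Tracking allowed requests in the window:
  req#1 t=0s: ALLOW
  req#2 t=1s: ALLOW
  req#3 t=2s: ALLOW
  req#4 t=2s: DENY
  req#5 t=3s: DENY
  req#6 t=3s: DENY
  req#7 t=3s: DENY
  req#8 t=4s: DENY
  req#9 t=13s: DENY
  req#10 t=13s: DENY
  req#11 t=13s: DENY
  req#12 t=13s: DENY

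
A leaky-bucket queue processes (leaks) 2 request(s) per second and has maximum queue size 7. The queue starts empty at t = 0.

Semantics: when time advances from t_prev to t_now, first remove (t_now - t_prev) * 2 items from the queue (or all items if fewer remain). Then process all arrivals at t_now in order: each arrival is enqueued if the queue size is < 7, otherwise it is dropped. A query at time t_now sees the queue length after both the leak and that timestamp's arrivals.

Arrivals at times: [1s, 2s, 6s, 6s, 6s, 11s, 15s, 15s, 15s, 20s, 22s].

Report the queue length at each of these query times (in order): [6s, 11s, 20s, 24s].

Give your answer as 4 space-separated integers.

Answer: 3 1 1 0

Derivation:
Queue lengths at query times:
  query t=6s: backlog = 3
  query t=11s: backlog = 1
  query t=20s: backlog = 1
  query t=24s: backlog = 0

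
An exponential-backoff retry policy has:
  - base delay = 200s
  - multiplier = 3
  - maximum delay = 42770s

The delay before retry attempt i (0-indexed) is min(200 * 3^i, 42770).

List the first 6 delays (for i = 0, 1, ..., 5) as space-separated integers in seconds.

Answer: 200 600 1800 5400 16200 42770

Derivation:
Computing each delay:
  i=0: min(200*3^0, 42770) = 200
  i=1: min(200*3^1, 42770) = 600
  i=2: min(200*3^2, 42770) = 1800
  i=3: min(200*3^3, 42770) = 5400
  i=4: min(200*3^4, 42770) = 16200
  i=5: min(200*3^5, 42770) = 42770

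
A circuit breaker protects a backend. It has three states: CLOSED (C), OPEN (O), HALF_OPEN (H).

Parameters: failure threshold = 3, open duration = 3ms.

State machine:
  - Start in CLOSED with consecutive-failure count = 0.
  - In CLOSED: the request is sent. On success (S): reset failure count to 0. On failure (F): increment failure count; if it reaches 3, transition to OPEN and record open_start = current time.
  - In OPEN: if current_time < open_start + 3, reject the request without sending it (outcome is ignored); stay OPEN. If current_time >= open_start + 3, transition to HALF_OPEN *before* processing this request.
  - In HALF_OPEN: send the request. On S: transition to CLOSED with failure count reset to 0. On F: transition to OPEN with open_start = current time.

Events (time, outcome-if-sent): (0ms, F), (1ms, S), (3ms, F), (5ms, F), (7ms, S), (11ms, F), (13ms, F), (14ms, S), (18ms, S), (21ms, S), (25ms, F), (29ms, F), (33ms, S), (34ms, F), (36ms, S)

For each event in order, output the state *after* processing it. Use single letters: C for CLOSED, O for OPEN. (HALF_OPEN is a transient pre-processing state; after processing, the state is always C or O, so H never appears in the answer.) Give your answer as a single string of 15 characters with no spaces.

State after each event:
  event#1 t=0ms outcome=F: state=CLOSED
  event#2 t=1ms outcome=S: state=CLOSED
  event#3 t=3ms outcome=F: state=CLOSED
  event#4 t=5ms outcome=F: state=CLOSED
  event#5 t=7ms outcome=S: state=CLOSED
  event#6 t=11ms outcome=F: state=CLOSED
  event#7 t=13ms outcome=F: state=CLOSED
  event#8 t=14ms outcome=S: state=CLOSED
  event#9 t=18ms outcome=S: state=CLOSED
  event#10 t=21ms outcome=S: state=CLOSED
  event#11 t=25ms outcome=F: state=CLOSED
  event#12 t=29ms outcome=F: state=CLOSED
  event#13 t=33ms outcome=S: state=CLOSED
  event#14 t=34ms outcome=F: state=CLOSED
  event#15 t=36ms outcome=S: state=CLOSED

Answer: CCCCCCCCCCCCCCC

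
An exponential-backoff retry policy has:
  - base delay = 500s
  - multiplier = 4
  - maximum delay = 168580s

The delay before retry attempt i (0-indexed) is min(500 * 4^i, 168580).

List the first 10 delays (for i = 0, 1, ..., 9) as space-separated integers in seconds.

Computing each delay:
  i=0: min(500*4^0, 168580) = 500
  i=1: min(500*4^1, 168580) = 2000
  i=2: min(500*4^2, 168580) = 8000
  i=3: min(500*4^3, 168580) = 32000
  i=4: min(500*4^4, 168580) = 128000
  i=5: min(500*4^5, 168580) = 168580
  i=6: min(500*4^6, 168580) = 168580
  i=7: min(500*4^7, 168580) = 168580
  i=8: min(500*4^8, 168580) = 168580
  i=9: min(500*4^9, 168580) = 168580

Answer: 500 2000 8000 32000 128000 168580 168580 168580 168580 168580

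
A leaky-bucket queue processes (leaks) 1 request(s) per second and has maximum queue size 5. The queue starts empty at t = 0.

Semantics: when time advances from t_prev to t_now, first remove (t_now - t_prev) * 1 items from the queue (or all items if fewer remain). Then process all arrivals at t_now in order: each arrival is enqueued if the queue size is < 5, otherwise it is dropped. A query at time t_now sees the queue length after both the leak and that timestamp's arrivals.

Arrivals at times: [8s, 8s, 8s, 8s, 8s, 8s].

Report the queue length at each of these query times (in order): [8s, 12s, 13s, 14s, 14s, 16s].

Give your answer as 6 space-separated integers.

Answer: 5 1 0 0 0 0

Derivation:
Queue lengths at query times:
  query t=8s: backlog = 5
  query t=12s: backlog = 1
  query t=13s: backlog = 0
  query t=14s: backlog = 0
  query t=14s: backlog = 0
  query t=16s: backlog = 0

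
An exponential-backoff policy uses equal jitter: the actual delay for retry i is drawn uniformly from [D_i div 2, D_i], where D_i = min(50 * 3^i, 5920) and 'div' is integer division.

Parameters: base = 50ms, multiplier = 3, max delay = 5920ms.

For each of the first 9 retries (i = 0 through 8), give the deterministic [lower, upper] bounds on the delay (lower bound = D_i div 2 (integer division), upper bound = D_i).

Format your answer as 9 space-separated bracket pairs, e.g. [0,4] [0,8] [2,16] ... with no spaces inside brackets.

Computing bounds per retry:
  i=0: D_i=min(50*3^0,5920)=50, bounds=[25,50]
  i=1: D_i=min(50*3^1,5920)=150, bounds=[75,150]
  i=2: D_i=min(50*3^2,5920)=450, bounds=[225,450]
  i=3: D_i=min(50*3^3,5920)=1350, bounds=[675,1350]
  i=4: D_i=min(50*3^4,5920)=4050, bounds=[2025,4050]
  i=5: D_i=min(50*3^5,5920)=5920, bounds=[2960,5920]
  i=6: D_i=min(50*3^6,5920)=5920, bounds=[2960,5920]
  i=7: D_i=min(50*3^7,5920)=5920, bounds=[2960,5920]
  i=8: D_i=min(50*3^8,5920)=5920, bounds=[2960,5920]

Answer: [25,50] [75,150] [225,450] [675,1350] [2025,4050] [2960,5920] [2960,5920] [2960,5920] [2960,5920]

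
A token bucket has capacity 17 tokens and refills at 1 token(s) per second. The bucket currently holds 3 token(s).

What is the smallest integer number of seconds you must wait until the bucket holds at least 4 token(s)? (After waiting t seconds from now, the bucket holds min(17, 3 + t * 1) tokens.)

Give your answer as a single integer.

Need 3 + t * 1 >= 4, so t >= 1/1.
Smallest integer t = ceil(1/1) = 1.

Answer: 1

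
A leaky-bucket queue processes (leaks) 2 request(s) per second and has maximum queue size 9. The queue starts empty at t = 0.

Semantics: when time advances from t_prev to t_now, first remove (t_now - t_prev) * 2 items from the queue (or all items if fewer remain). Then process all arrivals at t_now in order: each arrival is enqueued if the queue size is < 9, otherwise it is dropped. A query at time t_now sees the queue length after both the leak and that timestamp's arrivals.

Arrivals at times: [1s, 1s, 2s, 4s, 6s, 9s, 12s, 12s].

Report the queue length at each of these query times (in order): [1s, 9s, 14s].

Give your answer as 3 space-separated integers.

Answer: 2 1 0

Derivation:
Queue lengths at query times:
  query t=1s: backlog = 2
  query t=9s: backlog = 1
  query t=14s: backlog = 0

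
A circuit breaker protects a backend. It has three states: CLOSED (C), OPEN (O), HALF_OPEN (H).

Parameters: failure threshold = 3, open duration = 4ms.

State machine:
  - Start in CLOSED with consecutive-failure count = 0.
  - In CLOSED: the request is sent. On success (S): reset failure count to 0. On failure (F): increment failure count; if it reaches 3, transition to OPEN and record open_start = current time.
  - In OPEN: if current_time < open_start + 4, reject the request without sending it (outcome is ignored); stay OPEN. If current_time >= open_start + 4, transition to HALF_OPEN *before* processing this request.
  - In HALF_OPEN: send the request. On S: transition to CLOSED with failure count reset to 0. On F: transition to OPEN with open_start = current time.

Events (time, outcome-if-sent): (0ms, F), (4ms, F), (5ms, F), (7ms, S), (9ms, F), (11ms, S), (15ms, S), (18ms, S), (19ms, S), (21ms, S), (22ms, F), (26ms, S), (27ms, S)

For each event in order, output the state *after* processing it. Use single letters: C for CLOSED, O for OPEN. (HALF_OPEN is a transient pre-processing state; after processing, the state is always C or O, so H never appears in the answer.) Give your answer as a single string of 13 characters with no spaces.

State after each event:
  event#1 t=0ms outcome=F: state=CLOSED
  event#2 t=4ms outcome=F: state=CLOSED
  event#3 t=5ms outcome=F: state=OPEN
  event#4 t=7ms outcome=S: state=OPEN
  event#5 t=9ms outcome=F: state=OPEN
  event#6 t=11ms outcome=S: state=OPEN
  event#7 t=15ms outcome=S: state=CLOSED
  event#8 t=18ms outcome=S: state=CLOSED
  event#9 t=19ms outcome=S: state=CLOSED
  event#10 t=21ms outcome=S: state=CLOSED
  event#11 t=22ms outcome=F: state=CLOSED
  event#12 t=26ms outcome=S: state=CLOSED
  event#13 t=27ms outcome=S: state=CLOSED

Answer: CCOOOOCCCCCCC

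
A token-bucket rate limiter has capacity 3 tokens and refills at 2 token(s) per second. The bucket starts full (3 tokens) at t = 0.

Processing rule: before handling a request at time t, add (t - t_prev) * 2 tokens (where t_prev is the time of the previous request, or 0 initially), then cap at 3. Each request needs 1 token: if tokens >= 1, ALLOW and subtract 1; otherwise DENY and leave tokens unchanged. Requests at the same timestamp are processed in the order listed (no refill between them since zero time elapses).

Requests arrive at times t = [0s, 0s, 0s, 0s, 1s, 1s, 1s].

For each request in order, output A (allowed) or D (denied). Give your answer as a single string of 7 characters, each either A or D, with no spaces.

Answer: AAADAAD

Derivation:
Simulating step by step:
  req#1 t=0s: ALLOW
  req#2 t=0s: ALLOW
  req#3 t=0s: ALLOW
  req#4 t=0s: DENY
  req#5 t=1s: ALLOW
  req#6 t=1s: ALLOW
  req#7 t=1s: DENY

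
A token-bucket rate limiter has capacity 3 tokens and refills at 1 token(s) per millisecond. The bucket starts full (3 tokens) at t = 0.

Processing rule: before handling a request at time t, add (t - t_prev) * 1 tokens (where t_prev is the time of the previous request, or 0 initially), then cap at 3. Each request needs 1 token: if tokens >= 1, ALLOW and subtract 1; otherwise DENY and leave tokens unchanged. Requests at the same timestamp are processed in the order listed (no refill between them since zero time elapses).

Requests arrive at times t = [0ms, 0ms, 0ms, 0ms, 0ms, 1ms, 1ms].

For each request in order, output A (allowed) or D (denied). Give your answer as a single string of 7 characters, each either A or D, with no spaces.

Answer: AAADDAD

Derivation:
Simulating step by step:
  req#1 t=0ms: ALLOW
  req#2 t=0ms: ALLOW
  req#3 t=0ms: ALLOW
  req#4 t=0ms: DENY
  req#5 t=0ms: DENY
  req#6 t=1ms: ALLOW
  req#7 t=1ms: DENY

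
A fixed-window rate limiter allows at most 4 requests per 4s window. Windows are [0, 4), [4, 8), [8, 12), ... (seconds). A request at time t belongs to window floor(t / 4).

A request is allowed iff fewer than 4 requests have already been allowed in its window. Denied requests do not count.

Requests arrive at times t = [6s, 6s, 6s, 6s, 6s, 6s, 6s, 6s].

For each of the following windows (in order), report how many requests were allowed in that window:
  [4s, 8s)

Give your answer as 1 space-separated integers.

Answer: 4

Derivation:
Processing requests:
  req#1 t=6s (window 1): ALLOW
  req#2 t=6s (window 1): ALLOW
  req#3 t=6s (window 1): ALLOW
  req#4 t=6s (window 1): ALLOW
  req#5 t=6s (window 1): DENY
  req#6 t=6s (window 1): DENY
  req#7 t=6s (window 1): DENY
  req#8 t=6s (window 1): DENY

Allowed counts by window: 4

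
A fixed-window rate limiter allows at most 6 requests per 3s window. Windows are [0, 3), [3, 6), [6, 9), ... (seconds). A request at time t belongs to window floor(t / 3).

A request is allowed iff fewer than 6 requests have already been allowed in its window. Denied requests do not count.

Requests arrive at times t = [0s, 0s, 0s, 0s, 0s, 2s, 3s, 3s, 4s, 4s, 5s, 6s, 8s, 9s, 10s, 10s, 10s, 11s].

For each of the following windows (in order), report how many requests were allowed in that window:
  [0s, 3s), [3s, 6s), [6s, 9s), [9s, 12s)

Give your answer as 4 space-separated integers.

Answer: 6 5 2 5

Derivation:
Processing requests:
  req#1 t=0s (window 0): ALLOW
  req#2 t=0s (window 0): ALLOW
  req#3 t=0s (window 0): ALLOW
  req#4 t=0s (window 0): ALLOW
  req#5 t=0s (window 0): ALLOW
  req#6 t=2s (window 0): ALLOW
  req#7 t=3s (window 1): ALLOW
  req#8 t=3s (window 1): ALLOW
  req#9 t=4s (window 1): ALLOW
  req#10 t=4s (window 1): ALLOW
  req#11 t=5s (window 1): ALLOW
  req#12 t=6s (window 2): ALLOW
  req#13 t=8s (window 2): ALLOW
  req#14 t=9s (window 3): ALLOW
  req#15 t=10s (window 3): ALLOW
  req#16 t=10s (window 3): ALLOW
  req#17 t=10s (window 3): ALLOW
  req#18 t=11s (window 3): ALLOW

Allowed counts by window: 6 5 2 5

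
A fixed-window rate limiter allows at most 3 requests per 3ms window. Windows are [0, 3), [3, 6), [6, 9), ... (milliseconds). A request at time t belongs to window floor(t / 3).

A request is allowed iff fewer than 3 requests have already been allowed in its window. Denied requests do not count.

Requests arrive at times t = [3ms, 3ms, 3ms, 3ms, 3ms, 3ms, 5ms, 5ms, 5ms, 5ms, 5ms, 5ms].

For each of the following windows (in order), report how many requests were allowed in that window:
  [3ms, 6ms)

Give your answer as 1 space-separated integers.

Answer: 3

Derivation:
Processing requests:
  req#1 t=3ms (window 1): ALLOW
  req#2 t=3ms (window 1): ALLOW
  req#3 t=3ms (window 1): ALLOW
  req#4 t=3ms (window 1): DENY
  req#5 t=3ms (window 1): DENY
  req#6 t=3ms (window 1): DENY
  req#7 t=5ms (window 1): DENY
  req#8 t=5ms (window 1): DENY
  req#9 t=5ms (window 1): DENY
  req#10 t=5ms (window 1): DENY
  req#11 t=5ms (window 1): DENY
  req#12 t=5ms (window 1): DENY

Allowed counts by window: 3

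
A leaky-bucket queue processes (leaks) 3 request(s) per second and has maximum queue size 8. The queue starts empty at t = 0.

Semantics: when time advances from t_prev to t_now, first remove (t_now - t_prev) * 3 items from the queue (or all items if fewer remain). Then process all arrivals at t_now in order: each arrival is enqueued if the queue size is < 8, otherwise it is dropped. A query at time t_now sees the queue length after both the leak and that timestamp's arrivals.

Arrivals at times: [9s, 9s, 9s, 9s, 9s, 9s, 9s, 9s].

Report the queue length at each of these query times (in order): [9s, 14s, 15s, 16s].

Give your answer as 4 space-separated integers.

Queue lengths at query times:
  query t=9s: backlog = 8
  query t=14s: backlog = 0
  query t=15s: backlog = 0
  query t=16s: backlog = 0

Answer: 8 0 0 0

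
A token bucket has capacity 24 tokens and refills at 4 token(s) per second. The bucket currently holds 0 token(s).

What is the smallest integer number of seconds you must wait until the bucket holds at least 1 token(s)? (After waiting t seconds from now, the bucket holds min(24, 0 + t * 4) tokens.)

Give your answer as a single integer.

Need 0 + t * 4 >= 1, so t >= 1/4.
Smallest integer t = ceil(1/4) = 1.

Answer: 1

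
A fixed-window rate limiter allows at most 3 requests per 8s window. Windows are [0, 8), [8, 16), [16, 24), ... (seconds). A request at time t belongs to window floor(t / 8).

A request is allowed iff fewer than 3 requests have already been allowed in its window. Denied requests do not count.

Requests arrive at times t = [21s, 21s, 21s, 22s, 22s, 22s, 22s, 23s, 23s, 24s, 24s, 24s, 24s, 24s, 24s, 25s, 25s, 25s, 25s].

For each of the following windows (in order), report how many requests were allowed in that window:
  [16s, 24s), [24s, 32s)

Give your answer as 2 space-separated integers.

Answer: 3 3

Derivation:
Processing requests:
  req#1 t=21s (window 2): ALLOW
  req#2 t=21s (window 2): ALLOW
  req#3 t=21s (window 2): ALLOW
  req#4 t=22s (window 2): DENY
  req#5 t=22s (window 2): DENY
  req#6 t=22s (window 2): DENY
  req#7 t=22s (window 2): DENY
  req#8 t=23s (window 2): DENY
  req#9 t=23s (window 2): DENY
  req#10 t=24s (window 3): ALLOW
  req#11 t=24s (window 3): ALLOW
  req#12 t=24s (window 3): ALLOW
  req#13 t=24s (window 3): DENY
  req#14 t=24s (window 3): DENY
  req#15 t=24s (window 3): DENY
  req#16 t=25s (window 3): DENY
  req#17 t=25s (window 3): DENY
  req#18 t=25s (window 3): DENY
  req#19 t=25s (window 3): DENY

Allowed counts by window: 3 3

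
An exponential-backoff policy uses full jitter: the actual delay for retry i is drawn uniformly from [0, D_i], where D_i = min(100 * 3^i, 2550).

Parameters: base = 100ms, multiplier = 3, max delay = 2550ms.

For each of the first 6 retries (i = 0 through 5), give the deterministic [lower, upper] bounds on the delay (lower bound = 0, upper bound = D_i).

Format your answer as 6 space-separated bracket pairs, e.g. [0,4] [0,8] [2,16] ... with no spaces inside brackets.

Computing bounds per retry:
  i=0: D_i=min(100*3^0,2550)=100, bounds=[0,100]
  i=1: D_i=min(100*3^1,2550)=300, bounds=[0,300]
  i=2: D_i=min(100*3^2,2550)=900, bounds=[0,900]
  i=3: D_i=min(100*3^3,2550)=2550, bounds=[0,2550]
  i=4: D_i=min(100*3^4,2550)=2550, bounds=[0,2550]
  i=5: D_i=min(100*3^5,2550)=2550, bounds=[0,2550]

Answer: [0,100] [0,300] [0,900] [0,2550] [0,2550] [0,2550]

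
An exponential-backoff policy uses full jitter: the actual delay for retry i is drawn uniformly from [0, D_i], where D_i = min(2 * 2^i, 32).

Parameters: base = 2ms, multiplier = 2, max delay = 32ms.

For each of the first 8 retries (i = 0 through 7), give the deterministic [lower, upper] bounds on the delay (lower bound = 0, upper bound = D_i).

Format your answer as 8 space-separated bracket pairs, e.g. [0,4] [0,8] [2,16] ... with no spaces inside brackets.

Computing bounds per retry:
  i=0: D_i=min(2*2^0,32)=2, bounds=[0,2]
  i=1: D_i=min(2*2^1,32)=4, bounds=[0,4]
  i=2: D_i=min(2*2^2,32)=8, bounds=[0,8]
  i=3: D_i=min(2*2^3,32)=16, bounds=[0,16]
  i=4: D_i=min(2*2^4,32)=32, bounds=[0,32]
  i=5: D_i=min(2*2^5,32)=32, bounds=[0,32]
  i=6: D_i=min(2*2^6,32)=32, bounds=[0,32]
  i=7: D_i=min(2*2^7,32)=32, bounds=[0,32]

Answer: [0,2] [0,4] [0,8] [0,16] [0,32] [0,32] [0,32] [0,32]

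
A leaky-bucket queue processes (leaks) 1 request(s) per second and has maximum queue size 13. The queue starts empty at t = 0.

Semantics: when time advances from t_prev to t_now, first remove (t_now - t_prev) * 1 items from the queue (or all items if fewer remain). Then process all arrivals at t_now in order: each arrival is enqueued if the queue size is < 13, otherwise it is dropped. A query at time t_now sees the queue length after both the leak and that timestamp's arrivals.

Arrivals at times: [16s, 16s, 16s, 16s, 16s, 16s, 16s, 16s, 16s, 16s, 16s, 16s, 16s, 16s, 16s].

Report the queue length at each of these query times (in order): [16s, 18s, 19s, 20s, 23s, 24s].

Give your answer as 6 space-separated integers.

Queue lengths at query times:
  query t=16s: backlog = 13
  query t=18s: backlog = 11
  query t=19s: backlog = 10
  query t=20s: backlog = 9
  query t=23s: backlog = 6
  query t=24s: backlog = 5

Answer: 13 11 10 9 6 5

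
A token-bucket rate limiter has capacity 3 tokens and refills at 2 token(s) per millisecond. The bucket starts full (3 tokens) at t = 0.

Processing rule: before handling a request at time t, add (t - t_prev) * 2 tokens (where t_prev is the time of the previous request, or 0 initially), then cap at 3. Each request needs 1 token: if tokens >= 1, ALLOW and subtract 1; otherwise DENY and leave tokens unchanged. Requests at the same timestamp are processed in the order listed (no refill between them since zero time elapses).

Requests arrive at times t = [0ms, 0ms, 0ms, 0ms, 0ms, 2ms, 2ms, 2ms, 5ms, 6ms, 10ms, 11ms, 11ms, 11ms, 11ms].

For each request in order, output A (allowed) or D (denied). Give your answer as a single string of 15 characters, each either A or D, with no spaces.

Answer: AAADDAAAAAAAAAD

Derivation:
Simulating step by step:
  req#1 t=0ms: ALLOW
  req#2 t=0ms: ALLOW
  req#3 t=0ms: ALLOW
  req#4 t=0ms: DENY
  req#5 t=0ms: DENY
  req#6 t=2ms: ALLOW
  req#7 t=2ms: ALLOW
  req#8 t=2ms: ALLOW
  req#9 t=5ms: ALLOW
  req#10 t=6ms: ALLOW
  req#11 t=10ms: ALLOW
  req#12 t=11ms: ALLOW
  req#13 t=11ms: ALLOW
  req#14 t=11ms: ALLOW
  req#15 t=11ms: DENY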